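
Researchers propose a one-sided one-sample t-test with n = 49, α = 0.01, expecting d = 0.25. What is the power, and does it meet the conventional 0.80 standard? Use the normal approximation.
Power ≈ 0.28; the study is underpowered (power < 0.80)

Power calculation (one-sample t-test, normal approximation):
z_β = d · √n - z_α
z_β = 0.25 · √49 - 2.326
z_β = 0.25 · 7.000 - 2.326
z_β = -0.576

Power = Φ(z_β) = Φ(-0.576) ≈ 0.282

Effect size d = 0.25 is small by Cohen's convention (0.2/0.5/0.8).

Threshold: power ≥ 0.80 is conventionally adequate.
Power ≈ 0.28 → the study is underpowered (power < 0.80).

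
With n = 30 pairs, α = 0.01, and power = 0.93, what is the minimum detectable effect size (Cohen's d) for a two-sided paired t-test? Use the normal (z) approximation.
d ≈ 0.74

Minimum detectable effect (paired t-test, normal approximation):
d = (z_{α/2} + z_β) / √n
d = (2.576 + 1.476) / √30
d = 4.052 / 5.477
d ≈ 0.74

By Cohen's convention (0.2 small / 0.5 medium / 0.8 large): medium effect.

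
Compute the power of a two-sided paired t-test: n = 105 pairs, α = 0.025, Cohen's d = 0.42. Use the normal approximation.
Power ≈ 0.98

Power calculation (paired t-test, normal approximation):
z_β = d · √n - z_{α/2}
z_β = 0.42 · √105 - 2.241
z_β = 0.42 · 10.247 - 2.241
z_β = 2.062

Power = Φ(z_β) = Φ(2.062) ≈ 0.980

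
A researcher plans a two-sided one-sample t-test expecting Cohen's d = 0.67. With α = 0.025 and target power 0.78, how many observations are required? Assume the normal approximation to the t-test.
n = 21

Sample size formula (one-sample t-test, normal approximation):
n = ((z_{α/2} + z_β) / d)²

z_{α/2} = 2.241 (for α = 0.025, two-sided)
z_β = 0.772 (for power = 0.78)
d = 0.67

n = ((2.241 + 0.772) / 0.67)²
n = (4.497)²
n ≈ 20.22
Round up to the next whole number: n = 21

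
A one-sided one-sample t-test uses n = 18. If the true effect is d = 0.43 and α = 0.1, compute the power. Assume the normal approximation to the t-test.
Power ≈ 0.71

Power calculation (one-sample t-test, normal approximation):
z_β = d · √n - z_α
z_β = 0.43 · √18 - 1.282
z_β = 0.43 · 4.243 - 1.282
z_β = 0.543

Power = Φ(z_β) = Φ(0.543) ≈ 0.706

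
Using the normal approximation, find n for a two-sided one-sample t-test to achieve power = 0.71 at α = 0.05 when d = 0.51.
n = 25

Sample size formula (one-sample t-test, normal approximation):
n = ((z_{α/2} + z_β) / d)²

z_{α/2} = 1.960 (for α = 0.05, two-sided)
z_β = 0.553 (for power = 0.71)
d = 0.51

n = ((1.960 + 0.553) / 0.51)²
n = (4.927)²
n ≈ 24.28
Round up to the next whole number: n = 25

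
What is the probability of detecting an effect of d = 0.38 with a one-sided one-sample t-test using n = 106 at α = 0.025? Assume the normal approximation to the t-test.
Power ≈ 0.97

Power calculation (one-sample t-test, normal approximation):
z_β = d · √n - z_α
z_β = 0.38 · √106 - 1.960
z_β = 0.38 · 10.296 - 1.960
z_β = 1.952

Power = Φ(z_β) = Φ(1.952) ≈ 0.975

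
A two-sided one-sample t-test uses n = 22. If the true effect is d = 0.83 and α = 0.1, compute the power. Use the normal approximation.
Power ≈ 0.99

Power calculation (one-sample t-test, normal approximation):
z_β = d · √n - z_{α/2}
z_β = 0.83 · √22 - 1.645
z_β = 0.83 · 4.690 - 1.645
z_β = 2.248

Power = Φ(z_β) = Φ(2.248) ≈ 0.988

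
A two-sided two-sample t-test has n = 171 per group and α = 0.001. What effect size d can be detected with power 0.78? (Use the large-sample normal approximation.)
d ≈ 0.44

Minimum detectable effect (two-sample t-test, normal approximation):
d = (z_{α/2} + z_β) / √(n/2)
d = (3.291 + 0.772) / √(171/2)
d = 4.063 / 9.247
d ≈ 0.44

By Cohen's convention (0.2 small / 0.5 medium / 0.8 large): small effect.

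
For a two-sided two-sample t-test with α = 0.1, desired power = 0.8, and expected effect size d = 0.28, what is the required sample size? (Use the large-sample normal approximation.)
n = 158 per group

Sample size formula (two-sample t-test, normal approximation):
n = 2 · ((z_{α/2} + z_β) / d)²

z_{α/2} = 1.645 (for α = 0.1, two-sided)
z_β = 0.842 (for power = 0.8)
d = 0.28

n = 2 · ((1.645 + 0.842) / 0.28)²
n = 2 · (8.882)²
n ≈ 157.78
Round up to the next whole number: n = 158 per group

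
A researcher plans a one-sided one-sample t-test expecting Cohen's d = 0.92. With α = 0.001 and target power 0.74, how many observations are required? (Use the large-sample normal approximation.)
n = 17

Sample size formula (one-sample t-test, normal approximation):
n = ((z_α + z_β) / d)²

z_α = 3.090 (for α = 0.001, one-sided)
z_β = 0.643 (for power = 0.74)
d = 0.92

n = ((3.090 + 0.643) / 0.92)²
n = (4.058)²
n ≈ 16.47
Round up to the next whole number: n = 17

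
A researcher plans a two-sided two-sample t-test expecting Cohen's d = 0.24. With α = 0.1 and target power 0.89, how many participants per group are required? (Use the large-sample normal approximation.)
n = 287 per group

Sample size formula (two-sample t-test, normal approximation):
n = 2 · ((z_{α/2} + z_β) / d)²

z_{α/2} = 1.645 (for α = 0.1, two-sided)
z_β = 1.227 (for power = 0.89)
d = 0.24

n = 2 · ((1.645 + 1.227) / 0.24)²
n = 2 · (11.967)²
n ≈ 286.42
Round up to the next whole number: n = 287 per group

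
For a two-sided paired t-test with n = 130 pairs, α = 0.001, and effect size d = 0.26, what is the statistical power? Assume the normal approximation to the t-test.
Power ≈ 0.37

Power calculation (paired t-test, normal approximation):
z_β = d · √n - z_{α/2}
z_β = 0.26 · √130 - 3.291
z_β = 0.26 · 11.402 - 3.291
z_β = -0.326

Power = Φ(z_β) = Φ(-0.326) ≈ 0.372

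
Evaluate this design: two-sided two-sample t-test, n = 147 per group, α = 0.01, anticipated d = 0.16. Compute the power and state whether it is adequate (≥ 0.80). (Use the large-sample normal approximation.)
Power ≈ 0.11; the study is underpowered (power < 0.80)

Power calculation (two-sample t-test, normal approximation):
z_β = d · √(n/2) - z_{α/2}
z_β = 0.16 · √(147/2) - 2.576
z_β = 0.16 · 8.573 - 2.576
z_β = -1.204

Power = Φ(z_β) = Φ(-1.204) ≈ 0.114

Effect size d = 0.16 is very small by Cohen's convention (0.2/0.5/0.8).

Threshold: power ≥ 0.80 is conventionally adequate.
Power ≈ 0.11 → the study is underpowered (power < 0.80).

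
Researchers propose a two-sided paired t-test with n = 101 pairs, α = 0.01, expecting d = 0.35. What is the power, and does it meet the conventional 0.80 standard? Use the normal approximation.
Power ≈ 0.83; the study is adequately powered (power ≥ 0.80)

Power calculation (paired t-test, normal approximation):
z_β = d · √n - z_{α/2}
z_β = 0.35 · √101 - 2.576
z_β = 0.35 · 10.050 - 2.576
z_β = 0.942

Power = Φ(z_β) = Φ(0.942) ≈ 0.827

Effect size d = 0.35 is small by Cohen's convention (0.2/0.5/0.8).

Threshold: power ≥ 0.80 is conventionally adequate.
Power ≈ 0.83 → the study is adequately powered (power ≥ 0.80).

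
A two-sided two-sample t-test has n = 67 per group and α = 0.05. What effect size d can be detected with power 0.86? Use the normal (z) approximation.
d ≈ 0.53

Minimum detectable effect (two-sample t-test, normal approximation):
d = (z_{α/2} + z_β) / √(n/2)
d = (1.960 + 1.080) / √(67/2)
d = 3.040 / 5.788
d ≈ 0.53

By Cohen's convention (0.2 small / 0.5 medium / 0.8 large): medium effect.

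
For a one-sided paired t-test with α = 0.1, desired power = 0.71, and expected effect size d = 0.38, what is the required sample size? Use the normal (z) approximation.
n = 24 pairs

Sample size formula (paired t-test, normal approximation):
n = ((z_α + z_β) / d)²

z_α = 1.282 (for α = 0.1, one-sided)
z_β = 0.553 (for power = 0.71)
d = 0.38

n = ((1.282 + 0.553) / 0.38)²
n = (4.829)²
n ≈ 23.32
Round up to the next whole number: n = 24 pairs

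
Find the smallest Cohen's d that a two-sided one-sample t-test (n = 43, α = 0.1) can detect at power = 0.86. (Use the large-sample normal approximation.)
d ≈ 0.42

Minimum detectable effect (one-sample t-test, normal approximation):
d = (z_{α/2} + z_β) / √n
d = (1.645 + 1.080) / √43
d = 2.725 / 6.557
d ≈ 0.42

By Cohen's convention (0.2 small / 0.5 medium / 0.8 large): small effect.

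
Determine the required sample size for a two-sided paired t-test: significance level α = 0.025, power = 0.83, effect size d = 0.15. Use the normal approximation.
n = 454 pairs

Sample size formula (paired t-test, normal approximation):
n = ((z_{α/2} + z_β) / d)²

z_{α/2} = 2.241 (for α = 0.025, two-sided)
z_β = 0.954 (for power = 0.83)
d = 0.15

n = ((2.241 + 0.954) / 0.15)²
n = (21.300)²
n ≈ 453.69
Round up to the next whole number: n = 454 pairs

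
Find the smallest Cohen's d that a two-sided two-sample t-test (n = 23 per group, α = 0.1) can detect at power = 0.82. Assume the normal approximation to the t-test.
d ≈ 0.75

Minimum detectable effect (two-sample t-test, normal approximation):
d = (z_{α/2} + z_β) / √(n/2)
d = (1.645 + 0.915) / √(23/2)
d = 2.560 / 3.391
d ≈ 0.75

By Cohen's convention (0.2 small / 0.5 medium / 0.8 large): medium effect.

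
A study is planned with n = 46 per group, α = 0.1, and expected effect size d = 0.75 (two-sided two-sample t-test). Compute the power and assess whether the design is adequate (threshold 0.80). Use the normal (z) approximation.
Power ≈ 0.97; the study is adequately powered (power ≥ 0.80)

Power calculation (two-sample t-test, normal approximation):
z_β = d · √(n/2) - z_{α/2}
z_β = 0.75 · √(46/2) - 1.645
z_β = 0.75 · 4.796 - 1.645
z_β = 1.952

Power = Φ(z_β) = Φ(1.952) ≈ 0.975

Effect size d = 0.75 is medium by Cohen's convention (0.2/0.5/0.8).

Threshold: power ≥ 0.80 is conventionally adequate.
Power ≈ 0.97 → the study is adequately powered (power ≥ 0.80).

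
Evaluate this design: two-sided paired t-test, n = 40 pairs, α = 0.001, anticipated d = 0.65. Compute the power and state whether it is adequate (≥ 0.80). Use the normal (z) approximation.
Power ≈ 0.79; the study is underpowered (power < 0.80)

Power calculation (paired t-test, normal approximation):
z_β = d · √n - z_{α/2}
z_β = 0.65 · √40 - 3.291
z_β = 0.65 · 6.325 - 3.291
z_β = 0.820

Power = Φ(z_β) = Φ(0.820) ≈ 0.794

Effect size d = 0.65 is medium by Cohen's convention (0.2/0.5/0.8).

Threshold: power ≥ 0.80 is conventionally adequate.
Power ≈ 0.79 → the study is underpowered (power < 0.80).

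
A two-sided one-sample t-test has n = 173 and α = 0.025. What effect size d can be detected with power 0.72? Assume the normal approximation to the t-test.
d ≈ 0.21

Minimum detectable effect (one-sample t-test, normal approximation):
d = (z_{α/2} + z_β) / √n
d = (2.241 + 0.583) / √173
d = 2.824 / 13.153
d ≈ 0.21

By Cohen's convention (0.2 small / 0.5 medium / 0.8 large): small effect.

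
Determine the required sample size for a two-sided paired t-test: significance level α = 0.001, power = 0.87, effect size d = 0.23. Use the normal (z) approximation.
n = 369 pairs

Sample size formula (paired t-test, normal approximation):
n = ((z_{α/2} + z_β) / d)²

z_{α/2} = 3.291 (for α = 0.001, two-sided)
z_β = 1.126 (for power = 0.87)
d = 0.23

n = ((3.291 + 1.126) / 0.23)²
n = (19.204)²
n ≈ 368.79
Round up to the next whole number: n = 369 pairs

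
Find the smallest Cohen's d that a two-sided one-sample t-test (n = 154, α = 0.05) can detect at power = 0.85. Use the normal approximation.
d ≈ 0.24

Minimum detectable effect (one-sample t-test, normal approximation):
d = (z_{α/2} + z_β) / √n
d = (1.960 + 1.036) / √154
d = 2.996 / 12.410
d ≈ 0.24

By Cohen's convention (0.2 small / 0.5 medium / 0.8 large): small effect.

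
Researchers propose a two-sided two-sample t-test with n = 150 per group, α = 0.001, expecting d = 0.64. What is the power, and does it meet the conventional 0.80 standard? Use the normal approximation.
Power ≈ 0.99; the study is adequately powered (power ≥ 0.80)

Power calculation (two-sample t-test, normal approximation):
z_β = d · √(n/2) - z_{α/2}
z_β = 0.64 · √(150/2) - 3.291
z_β = 0.64 · 8.660 - 3.291
z_β = 2.252

Power = Φ(z_β) = Φ(2.252) ≈ 0.988

Effect size d = 0.64 is medium by Cohen's convention (0.2/0.5/0.8).

Threshold: power ≥ 0.80 is conventionally adequate.
Power ≈ 0.99 → the study is adequately powered (power ≥ 0.80).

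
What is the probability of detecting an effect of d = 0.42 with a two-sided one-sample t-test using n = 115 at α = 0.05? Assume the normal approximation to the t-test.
Power ≈ 0.99

Power calculation (one-sample t-test, normal approximation):
z_β = d · √n - z_{α/2}
z_β = 0.42 · √115 - 1.960
z_β = 0.42 · 10.724 - 1.960
z_β = 2.544

Power = Φ(z_β) = Φ(2.544) ≈ 0.995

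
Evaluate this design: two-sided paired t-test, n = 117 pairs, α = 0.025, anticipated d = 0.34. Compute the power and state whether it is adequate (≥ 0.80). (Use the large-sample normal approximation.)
Power ≈ 0.92; the study is adequately powered (power ≥ 0.80)

Power calculation (paired t-test, normal approximation):
z_β = d · √n - z_{α/2}
z_β = 0.34 · √117 - 2.241
z_β = 0.34 · 10.817 - 2.241
z_β = 1.436

Power = Φ(z_β) = Φ(1.436) ≈ 0.925

Effect size d = 0.34 is small by Cohen's convention (0.2/0.5/0.8).

Threshold: power ≥ 0.80 is conventionally adequate.
Power ≈ 0.92 → the study is adequately powered (power ≥ 0.80).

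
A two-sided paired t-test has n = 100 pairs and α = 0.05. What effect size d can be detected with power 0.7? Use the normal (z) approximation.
d ≈ 0.25

Minimum detectable effect (paired t-test, normal approximation):
d = (z_{α/2} + z_β) / √n
d = (1.960 + 0.524) / √100
d = 2.484 / 10.000
d ≈ 0.25

By Cohen's convention (0.2 small / 0.5 medium / 0.8 large): small effect.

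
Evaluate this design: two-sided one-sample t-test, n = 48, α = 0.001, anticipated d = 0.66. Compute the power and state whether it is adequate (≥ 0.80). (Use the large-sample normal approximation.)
Power ≈ 0.90; the study is adequately powered (power ≥ 0.80)

Power calculation (one-sample t-test, normal approximation):
z_β = d · √n - z_{α/2}
z_β = 0.66 · √48 - 3.291
z_β = 0.66 · 6.928 - 3.291
z_β = 1.282

Power = Φ(z_β) = Φ(1.282) ≈ 0.900

Effect size d = 0.66 is medium by Cohen's convention (0.2/0.5/0.8).

Threshold: power ≥ 0.80 is conventionally adequate.
Power ≈ 0.90 → the study is adequately powered (power ≥ 0.80).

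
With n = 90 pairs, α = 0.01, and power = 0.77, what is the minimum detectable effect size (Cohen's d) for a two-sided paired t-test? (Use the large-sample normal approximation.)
d ≈ 0.35

Minimum detectable effect (paired t-test, normal approximation):
d = (z_{α/2} + z_β) / √n
d = (2.576 + 0.739) / √90
d = 3.315 / 9.487
d ≈ 0.35

By Cohen's convention (0.2 small / 0.5 medium / 0.8 large): small effect.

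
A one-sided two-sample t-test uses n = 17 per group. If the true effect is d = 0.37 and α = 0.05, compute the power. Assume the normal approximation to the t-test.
Power ≈ 0.29

Power calculation (two-sample t-test, normal approximation):
z_β = d · √(n/2) - z_α
z_β = 0.37 · √(17/2) - 1.645
z_β = 0.37 · 2.915 - 1.645
z_β = -0.566

Power = Φ(z_β) = Φ(-0.566) ≈ 0.286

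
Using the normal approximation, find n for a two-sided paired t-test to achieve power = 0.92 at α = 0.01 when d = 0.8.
n = 25 pairs

Sample size formula (paired t-test, normal approximation):
n = ((z_{α/2} + z_β) / d)²

z_{α/2} = 2.576 (for α = 0.01, two-sided)
z_β = 1.405 (for power = 0.92)
d = 0.8

n = ((2.576 + 1.405) / 0.8)²
n = (4.976)²
n ≈ 24.76
Round up to the next whole number: n = 25 pairs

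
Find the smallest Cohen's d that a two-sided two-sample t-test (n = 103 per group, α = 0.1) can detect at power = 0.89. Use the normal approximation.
d ≈ 0.40

Minimum detectable effect (two-sample t-test, normal approximation):
d = (z_{α/2} + z_β) / √(n/2)
d = (1.645 + 1.227) / √(103/2)
d = 2.871 / 7.176
d ≈ 0.40

By Cohen's convention (0.2 small / 0.5 medium / 0.8 large): small effect.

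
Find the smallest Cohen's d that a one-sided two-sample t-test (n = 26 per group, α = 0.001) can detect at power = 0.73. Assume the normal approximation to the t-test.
d ≈ 1.03

Minimum detectable effect (two-sample t-test, normal approximation):
d = (z_α + z_β) / √(n/2)
d = (3.090 + 0.613) / √(26/2)
d = 3.703 / 3.606
d ≈ 1.03

By Cohen's convention (0.2 small / 0.5 medium / 0.8 large): large effect.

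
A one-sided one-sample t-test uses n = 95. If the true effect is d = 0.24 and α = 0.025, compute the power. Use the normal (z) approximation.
Power ≈ 0.65

Power calculation (one-sample t-test, normal approximation):
z_β = d · √n - z_α
z_β = 0.24 · √95 - 1.960
z_β = 0.24 · 9.747 - 1.960
z_β = 0.379

Power = Φ(z_β) = Φ(0.379) ≈ 0.648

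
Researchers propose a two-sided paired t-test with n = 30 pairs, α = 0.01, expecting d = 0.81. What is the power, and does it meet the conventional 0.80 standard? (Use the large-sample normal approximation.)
Power ≈ 0.97; the study is adequately powered (power ≥ 0.80)

Power calculation (paired t-test, normal approximation):
z_β = d · √n - z_{α/2}
z_β = 0.81 · √30 - 2.576
z_β = 0.81 · 5.477 - 2.576
z_β = 1.861

Power = Φ(z_β) = Φ(1.861) ≈ 0.969

Effect size d = 0.81 is large by Cohen's convention (0.2/0.5/0.8).

Threshold: power ≥ 0.80 is conventionally adequate.
Power ≈ 0.97 → the study is adequately powered (power ≥ 0.80).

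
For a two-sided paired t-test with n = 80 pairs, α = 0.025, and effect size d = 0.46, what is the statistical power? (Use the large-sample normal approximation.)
Power ≈ 0.97

Power calculation (paired t-test, normal approximation):
z_β = d · √n - z_{α/2}
z_β = 0.46 · √80 - 2.241
z_β = 0.46 · 8.944 - 2.241
z_β = 1.873

Power = Φ(z_β) = Φ(1.873) ≈ 0.969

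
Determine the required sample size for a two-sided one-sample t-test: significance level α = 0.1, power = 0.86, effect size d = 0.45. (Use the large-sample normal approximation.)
n = 37

Sample size formula (one-sample t-test, normal approximation):
n = ((z_{α/2} + z_β) / d)²

z_{α/2} = 1.645 (for α = 0.1, two-sided)
z_β = 1.080 (for power = 0.86)
d = 0.45

n = ((1.645 + 1.080) / 0.45)²
n = (6.056)²
n ≈ 36.68
Round up to the next whole number: n = 37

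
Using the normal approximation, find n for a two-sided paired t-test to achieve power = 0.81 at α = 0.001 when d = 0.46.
n = 83 pairs

Sample size formula (paired t-test, normal approximation):
n = ((z_{α/2} + z_β) / d)²

z_{α/2} = 3.291 (for α = 0.001, two-sided)
z_β = 0.878 (for power = 0.81)
d = 0.46

n = ((3.291 + 0.878) / 0.46)²
n = (9.063)²
n ≈ 82.14
Round up to the next whole number: n = 83 pairs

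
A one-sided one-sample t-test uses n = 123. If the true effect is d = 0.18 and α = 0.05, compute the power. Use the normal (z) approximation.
Power ≈ 0.64

Power calculation (one-sample t-test, normal approximation):
z_β = d · √n - z_α
z_β = 0.18 · √123 - 1.645
z_β = 0.18 · 11.091 - 1.645
z_β = 0.351

Power = Φ(z_β) = Φ(0.351) ≈ 0.637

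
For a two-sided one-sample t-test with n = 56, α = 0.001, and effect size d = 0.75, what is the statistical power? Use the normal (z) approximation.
Power ≈ 0.99

Power calculation (one-sample t-test, normal approximation):
z_β = d · √n - z_{α/2}
z_β = 0.75 · √56 - 3.291
z_β = 0.75 · 7.483 - 3.291
z_β = 2.322

Power = Φ(z_β) = Φ(2.322) ≈ 0.990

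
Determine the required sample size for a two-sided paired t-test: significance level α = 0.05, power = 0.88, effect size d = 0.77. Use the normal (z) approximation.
n = 17 pairs

Sample size formula (paired t-test, normal approximation):
n = ((z_{α/2} + z_β) / d)²

z_{α/2} = 1.960 (for α = 0.05, two-sided)
z_β = 1.175 (for power = 0.88)
d = 0.77

n = ((1.960 + 1.175) / 0.77)²
n = (4.071)²
n ≈ 16.57
Round up to the next whole number: n = 17 pairs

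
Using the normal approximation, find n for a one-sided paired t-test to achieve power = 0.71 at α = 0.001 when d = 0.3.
n = 148 pairs

Sample size formula (paired t-test, normal approximation):
n = ((z_α + z_β) / d)²

z_α = 3.090 (for α = 0.001, one-sided)
z_β = 0.553 (for power = 0.71)
d = 0.3

n = ((3.090 + 0.553) / 0.3)²
n = (12.143)²
n ≈ 147.45
Round up to the next whole number: n = 148 pairs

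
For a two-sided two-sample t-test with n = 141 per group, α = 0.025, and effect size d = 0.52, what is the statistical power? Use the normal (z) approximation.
Power ≈ 0.98

Power calculation (two-sample t-test, normal approximation):
z_β = d · √(n/2) - z_{α/2}
z_β = 0.52 · √(141/2) - 2.241
z_β = 0.52 · 8.396 - 2.241
z_β = 2.125

Power = Φ(z_β) = Φ(2.125) ≈ 0.983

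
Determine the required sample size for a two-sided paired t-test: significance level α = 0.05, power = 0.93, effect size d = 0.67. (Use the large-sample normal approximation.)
n = 27 pairs

Sample size formula (paired t-test, normal approximation):
n = ((z_{α/2} + z_β) / d)²

z_{α/2} = 1.960 (for α = 0.05, two-sided)
z_β = 1.476 (for power = 0.93)
d = 0.67

n = ((1.960 + 1.476) / 0.67)²
n = (5.128)²
n ≈ 26.30
Round up to the next whole number: n = 27 pairs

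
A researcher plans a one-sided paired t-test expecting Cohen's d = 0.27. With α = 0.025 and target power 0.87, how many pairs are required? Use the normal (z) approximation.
n = 131 pairs

Sample size formula (paired t-test, normal approximation):
n = ((z_α + z_β) / d)²

z_α = 1.960 (for α = 0.025, one-sided)
z_β = 1.126 (for power = 0.87)
d = 0.27

n = ((1.960 + 1.126) / 0.27)²
n = (11.430)²
n ≈ 130.64
Round up to the next whole number: n = 131 pairs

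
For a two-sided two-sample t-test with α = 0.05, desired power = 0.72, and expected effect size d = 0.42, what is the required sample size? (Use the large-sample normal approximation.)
n = 74 per group

Sample size formula (two-sample t-test, normal approximation):
n = 2 · ((z_{α/2} + z_β) / d)²

z_{α/2} = 1.960 (for α = 0.05, two-sided)
z_β = 0.583 (for power = 0.72)
d = 0.42

n = 2 · ((1.960 + 0.583) / 0.42)²
n = 2 · (6.055)²
n ≈ 73.33
Round up to the next whole number: n = 74 per group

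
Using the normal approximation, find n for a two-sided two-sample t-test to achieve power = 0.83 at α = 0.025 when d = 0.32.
n = 200 per group

Sample size formula (two-sample t-test, normal approximation):
n = 2 · ((z_{α/2} + z_β) / d)²

z_{α/2} = 2.241 (for α = 0.025, two-sided)
z_β = 0.954 (for power = 0.83)
d = 0.32

n = 2 · ((2.241 + 0.954) / 0.32)²
n = 2 · (9.984)²
n ≈ 199.36
Round up to the next whole number: n = 200 per group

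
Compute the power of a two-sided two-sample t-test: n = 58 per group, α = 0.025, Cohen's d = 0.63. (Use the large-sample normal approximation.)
Power ≈ 0.88

Power calculation (two-sample t-test, normal approximation):
z_β = d · √(n/2) - z_{α/2}
z_β = 0.63 · √(58/2) - 2.241
z_β = 0.63 · 5.385 - 2.241
z_β = 1.151

Power = Φ(z_β) = Φ(1.151) ≈ 0.875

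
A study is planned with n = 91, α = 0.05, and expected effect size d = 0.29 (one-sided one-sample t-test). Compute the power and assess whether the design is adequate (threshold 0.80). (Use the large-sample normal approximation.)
Power ≈ 0.87; the study is adequately powered (power ≥ 0.80)

Power calculation (one-sample t-test, normal approximation):
z_β = d · √n - z_α
z_β = 0.29 · √91 - 1.645
z_β = 0.29 · 9.539 - 1.645
z_β = 1.122

Power = Φ(z_β) = Φ(1.122) ≈ 0.869

Effect size d = 0.29 is small by Cohen's convention (0.2/0.5/0.8).

Threshold: power ≥ 0.80 is conventionally adequate.
Power ≈ 0.87 → the study is adequately powered (power ≥ 0.80).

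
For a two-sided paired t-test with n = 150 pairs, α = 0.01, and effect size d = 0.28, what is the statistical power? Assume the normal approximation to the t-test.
Power ≈ 0.80

Power calculation (paired t-test, normal approximation):
z_β = d · √n - z_{α/2}
z_β = 0.28 · √150 - 2.576
z_β = 0.28 · 12.247 - 2.576
z_β = 0.853

Power = Φ(z_β) = Φ(0.853) ≈ 0.803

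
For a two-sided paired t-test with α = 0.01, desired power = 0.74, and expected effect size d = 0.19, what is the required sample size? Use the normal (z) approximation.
n = 288 pairs

Sample size formula (paired t-test, normal approximation):
n = ((z_{α/2} + z_β) / d)²

z_{α/2} = 2.576 (for α = 0.01, two-sided)
z_β = 0.643 (for power = 0.74)
d = 0.19

n = ((2.576 + 0.643) / 0.19)²
n = (16.942)²
n ≈ 287.03
Round up to the next whole number: n = 288 pairs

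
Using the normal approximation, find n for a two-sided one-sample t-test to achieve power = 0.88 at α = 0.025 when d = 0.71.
n = 24

Sample size formula (one-sample t-test, normal approximation):
n = ((z_{α/2} + z_β) / d)²

z_{α/2} = 2.241 (for α = 0.025, two-sided)
z_β = 1.175 (for power = 0.88)
d = 0.71

n = ((2.241 + 1.175) / 0.71)²
n = (4.811)²
n ≈ 23.15
Round up to the next whole number: n = 24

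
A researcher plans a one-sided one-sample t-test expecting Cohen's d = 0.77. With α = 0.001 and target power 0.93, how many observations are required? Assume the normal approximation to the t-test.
n = 36

Sample size formula (one-sample t-test, normal approximation):
n = ((z_α + z_β) / d)²

z_α = 3.090 (for α = 0.001, one-sided)
z_β = 1.476 (for power = 0.93)
d = 0.77

n = ((3.090 + 1.476) / 0.77)²
n = (5.930)²
n ≈ 35.16
Round up to the next whole number: n = 36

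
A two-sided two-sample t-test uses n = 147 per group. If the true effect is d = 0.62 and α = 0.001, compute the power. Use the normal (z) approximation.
Power ≈ 0.98

Power calculation (two-sample t-test, normal approximation):
z_β = d · √(n/2) - z_{α/2}
z_β = 0.62 · √(147/2) - 3.291
z_β = 0.62 · 8.573 - 3.291
z_β = 2.025

Power = Φ(z_β) = Φ(2.025) ≈ 0.979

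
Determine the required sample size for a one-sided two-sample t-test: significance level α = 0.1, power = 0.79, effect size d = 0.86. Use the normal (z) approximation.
n = 12 per group

Sample size formula (two-sample t-test, normal approximation):
n = 2 · ((z_α + z_β) / d)²

z_α = 1.282 (for α = 0.1, one-sided)
z_β = 0.806 (for power = 0.79)
d = 0.86

n = 2 · ((1.282 + 0.806) / 0.86)²
n = 2 · (2.428)²
n ≈ 11.79
Round up to the next whole number: n = 12 per group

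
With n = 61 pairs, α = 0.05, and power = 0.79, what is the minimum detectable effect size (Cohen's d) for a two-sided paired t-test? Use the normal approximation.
d ≈ 0.35

Minimum detectable effect (paired t-test, normal approximation):
d = (z_{α/2} + z_β) / √n
d = (1.960 + 0.806) / √61
d = 2.766 / 7.810
d ≈ 0.35

By Cohen's convention (0.2 small / 0.5 medium / 0.8 large): small effect.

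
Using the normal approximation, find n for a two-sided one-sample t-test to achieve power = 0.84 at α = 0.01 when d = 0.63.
n = 33

Sample size formula (one-sample t-test, normal approximation):
n = ((z_{α/2} + z_β) / d)²

z_{α/2} = 2.576 (for α = 0.01, two-sided)
z_β = 0.994 (for power = 0.84)
d = 0.63

n = ((2.576 + 0.994) / 0.63)²
n = (5.667)²
n ≈ 32.11
Round up to the next whole number: n = 33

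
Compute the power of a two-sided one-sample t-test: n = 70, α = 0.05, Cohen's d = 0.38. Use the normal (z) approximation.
Power ≈ 0.89

Power calculation (one-sample t-test, normal approximation):
z_β = d · √n - z_{α/2}
z_β = 0.38 · √70 - 1.960
z_β = 0.38 · 8.367 - 1.960
z_β = 1.219

Power = Φ(z_β) = Φ(1.219) ≈ 0.889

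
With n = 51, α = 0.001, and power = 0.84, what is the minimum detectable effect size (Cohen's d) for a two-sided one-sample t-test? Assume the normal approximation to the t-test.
d ≈ 0.60

Minimum detectable effect (one-sample t-test, normal approximation):
d = (z_{α/2} + z_β) / √n
d = (3.291 + 0.994) / √51
d = 4.285 / 7.141
d ≈ 0.60

By Cohen's convention (0.2 small / 0.5 medium / 0.8 large): medium effect.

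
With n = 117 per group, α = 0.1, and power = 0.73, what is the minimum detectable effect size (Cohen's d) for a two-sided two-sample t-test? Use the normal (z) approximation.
d ≈ 0.30

Minimum detectable effect (two-sample t-test, normal approximation):
d = (z_{α/2} + z_β) / √(n/2)
d = (1.645 + 0.613) / √(117/2)
d = 2.258 / 7.649
d ≈ 0.30

By Cohen's convention (0.2 small / 0.5 medium / 0.8 large): small effect.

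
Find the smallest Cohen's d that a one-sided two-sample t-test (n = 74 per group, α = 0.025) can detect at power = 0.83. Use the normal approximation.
d ≈ 0.48

Minimum detectable effect (two-sample t-test, normal approximation):
d = (z_α + z_β) / √(n/2)
d = (1.960 + 0.954) / √(74/2)
d = 2.914 / 6.083
d ≈ 0.48

By Cohen's convention (0.2 small / 0.5 medium / 0.8 large): small effect.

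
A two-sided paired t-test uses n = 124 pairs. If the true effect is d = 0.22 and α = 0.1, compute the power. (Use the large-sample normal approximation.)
Power ≈ 0.79

Power calculation (paired t-test, normal approximation):
z_β = d · √n - z_{α/2}
z_β = 0.22 · √124 - 1.645
z_β = 0.22 · 11.136 - 1.645
z_β = 0.805

Power = Φ(z_β) = Φ(0.805) ≈ 0.790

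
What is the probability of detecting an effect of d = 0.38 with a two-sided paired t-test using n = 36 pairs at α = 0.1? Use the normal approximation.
Power ≈ 0.74

Power calculation (paired t-test, normal approximation):
z_β = d · √n - z_{α/2}
z_β = 0.38 · √36 - 1.645
z_β = 0.38 · 6.000 - 1.645
z_β = 0.635

Power = Φ(z_β) = Φ(0.635) ≈ 0.737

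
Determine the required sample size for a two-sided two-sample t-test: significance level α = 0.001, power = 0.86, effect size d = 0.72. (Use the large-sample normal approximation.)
n = 74 per group

Sample size formula (two-sample t-test, normal approximation):
n = 2 · ((z_{α/2} + z_β) / d)²

z_{α/2} = 3.291 (for α = 0.001, two-sided)
z_β = 1.080 (for power = 0.86)
d = 0.72

n = 2 · ((3.291 + 1.080) / 0.72)²
n = 2 · (6.071)²
n ≈ 73.71
Round up to the next whole number: n = 74 per group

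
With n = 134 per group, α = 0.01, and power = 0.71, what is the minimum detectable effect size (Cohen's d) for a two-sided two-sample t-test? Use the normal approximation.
d ≈ 0.38

Minimum detectable effect (two-sample t-test, normal approximation):
d = (z_{α/2} + z_β) / √(n/2)
d = (2.576 + 0.553) / √(134/2)
d = 3.129 / 8.185
d ≈ 0.38

By Cohen's convention (0.2 small / 0.5 medium / 0.8 large): small effect.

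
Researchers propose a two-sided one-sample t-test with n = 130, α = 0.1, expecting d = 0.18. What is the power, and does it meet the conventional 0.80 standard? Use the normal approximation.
Power ≈ 0.66; the study is underpowered (power < 0.80)

Power calculation (one-sample t-test, normal approximation):
z_β = d · √n - z_{α/2}
z_β = 0.18 · √130 - 1.645
z_β = 0.18 · 11.402 - 1.645
z_β = 0.407

Power = Φ(z_β) = Φ(0.407) ≈ 0.658

Effect size d = 0.18 is very small by Cohen's convention (0.2/0.5/0.8).

Threshold: power ≥ 0.80 is conventionally adequate.
Power ≈ 0.66 → the study is underpowered (power < 0.80).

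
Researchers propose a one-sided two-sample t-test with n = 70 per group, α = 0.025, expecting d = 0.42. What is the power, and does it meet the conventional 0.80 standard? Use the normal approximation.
Power ≈ 0.70; the study is underpowered (power < 0.80)

Power calculation (two-sample t-test, normal approximation):
z_β = d · √(n/2) - z_α
z_β = 0.42 · √(70/2) - 1.960
z_β = 0.42 · 5.916 - 1.960
z_β = 0.525

Power = Φ(z_β) = Φ(0.525) ≈ 0.700

Effect size d = 0.42 is small by Cohen's convention (0.2/0.5/0.8).

Threshold: power ≥ 0.80 is conventionally adequate.
Power ≈ 0.70 → the study is underpowered (power < 0.80).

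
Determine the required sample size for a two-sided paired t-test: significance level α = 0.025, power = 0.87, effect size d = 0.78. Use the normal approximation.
n = 19 pairs

Sample size formula (paired t-test, normal approximation):
n = ((z_{α/2} + z_β) / d)²

z_{α/2} = 2.241 (for α = 0.025, two-sided)
z_β = 1.126 (for power = 0.87)
d = 0.78

n = ((2.241 + 1.126) / 0.78)²
n = (4.317)²
n ≈ 18.64
Round up to the next whole number: n = 19 pairs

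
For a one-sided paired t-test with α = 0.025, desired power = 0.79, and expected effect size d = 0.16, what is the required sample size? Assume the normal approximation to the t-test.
n = 299 pairs

Sample size formula (paired t-test, normal approximation):
n = ((z_α + z_β) / d)²

z_α = 1.960 (for α = 0.025, one-sided)
z_β = 0.806 (for power = 0.79)
d = 0.16

n = ((1.960 + 0.806) / 0.16)²
n = (17.288)²
n ≈ 298.87
Round up to the next whole number: n = 299 pairs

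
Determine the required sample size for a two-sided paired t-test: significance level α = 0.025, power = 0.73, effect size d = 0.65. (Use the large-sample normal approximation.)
n = 20 pairs

Sample size formula (paired t-test, normal approximation):
n = ((z_{α/2} + z_β) / d)²

z_{α/2} = 2.241 (for α = 0.025, two-sided)
z_β = 0.613 (for power = 0.73)
d = 0.65

n = ((2.241 + 0.613) / 0.65)²
n = (4.391)²
n ≈ 19.28
Round up to the next whole number: n = 20 pairs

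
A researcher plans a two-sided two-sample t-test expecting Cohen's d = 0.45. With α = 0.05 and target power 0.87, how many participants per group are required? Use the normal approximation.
n = 95 per group

Sample size formula (two-sample t-test, normal approximation):
n = 2 · ((z_{α/2} + z_β) / d)²

z_{α/2} = 1.960 (for α = 0.05, two-sided)
z_β = 1.126 (for power = 0.87)
d = 0.45

n = 2 · ((1.960 + 1.126) / 0.45)²
n = 2 · (6.858)²
n ≈ 94.06
Round up to the next whole number: n = 95 per group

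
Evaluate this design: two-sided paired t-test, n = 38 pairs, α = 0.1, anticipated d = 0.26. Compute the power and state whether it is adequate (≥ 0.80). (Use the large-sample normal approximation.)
Power ≈ 0.48; the study is underpowered (power < 0.80)

Power calculation (paired t-test, normal approximation):
z_β = d · √n - z_{α/2}
z_β = 0.26 · √38 - 1.645
z_β = 0.26 · 6.164 - 1.645
z_β = -0.042

Power = Φ(z_β) = Φ(-0.042) ≈ 0.483

Effect size d = 0.26 is small by Cohen's convention (0.2/0.5/0.8).

Threshold: power ≥ 0.80 is conventionally adequate.
Power ≈ 0.48 → the study is underpowered (power < 0.80).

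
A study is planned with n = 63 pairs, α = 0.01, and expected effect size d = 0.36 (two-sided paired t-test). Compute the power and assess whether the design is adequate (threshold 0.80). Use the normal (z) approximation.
Power ≈ 0.61; the study is underpowered (power < 0.80)

Power calculation (paired t-test, normal approximation):
z_β = d · √n - z_{α/2}
z_β = 0.36 · √63 - 2.576
z_β = 0.36 · 7.937 - 2.576
z_β = 0.282

Power = Φ(z_β) = Φ(0.282) ≈ 0.611

Effect size d = 0.36 is small by Cohen's convention (0.2/0.5/0.8).

Threshold: power ≥ 0.80 is conventionally adequate.
Power ≈ 0.61 → the study is underpowered (power < 0.80).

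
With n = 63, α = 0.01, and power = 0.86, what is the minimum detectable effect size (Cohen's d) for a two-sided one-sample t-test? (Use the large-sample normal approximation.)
d ≈ 0.46

Minimum detectable effect (one-sample t-test, normal approximation):
d = (z_{α/2} + z_β) / √n
d = (2.576 + 1.080) / √63
d = 3.656 / 7.937
d ≈ 0.46

By Cohen's convention (0.2 small / 0.5 medium / 0.8 large): small effect.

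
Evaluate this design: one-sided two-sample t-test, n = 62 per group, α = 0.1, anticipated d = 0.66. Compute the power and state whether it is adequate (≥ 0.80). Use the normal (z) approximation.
Power ≈ 0.99; the study is adequately powered (power ≥ 0.80)

Power calculation (two-sample t-test, normal approximation):
z_β = d · √(n/2) - z_α
z_β = 0.66 · √(62/2) - 1.282
z_β = 0.66 · 5.568 - 1.282
z_β = 2.393

Power = Φ(z_β) = Φ(2.393) ≈ 0.992

Effect size d = 0.66 is medium by Cohen's convention (0.2/0.5/0.8).

Threshold: power ≥ 0.80 is conventionally adequate.
Power ≈ 0.99 → the study is adequately powered (power ≥ 0.80).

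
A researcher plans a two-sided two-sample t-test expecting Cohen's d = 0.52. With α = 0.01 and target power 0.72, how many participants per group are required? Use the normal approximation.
n = 74 per group

Sample size formula (two-sample t-test, normal approximation):
n = 2 · ((z_{α/2} + z_β) / d)²

z_{α/2} = 2.576 (for α = 0.01, two-sided)
z_β = 0.583 (for power = 0.72)
d = 0.52

n = 2 · ((2.576 + 0.583) / 0.52)²
n = 2 · (6.075)²
n ≈ 73.81
Round up to the next whole number: n = 74 per group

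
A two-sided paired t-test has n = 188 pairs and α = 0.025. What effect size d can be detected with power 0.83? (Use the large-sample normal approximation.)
d ≈ 0.23

Minimum detectable effect (paired t-test, normal approximation):
d = (z_{α/2} + z_β) / √n
d = (2.241 + 0.954) / √188
d = 3.196 / 13.711
d ≈ 0.23

By Cohen's convention (0.2 small / 0.5 medium / 0.8 large): small effect.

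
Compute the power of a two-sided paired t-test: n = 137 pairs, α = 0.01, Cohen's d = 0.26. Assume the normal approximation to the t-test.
Power ≈ 0.68

Power calculation (paired t-test, normal approximation):
z_β = d · √n - z_{α/2}
z_β = 0.26 · √137 - 2.576
z_β = 0.26 · 11.705 - 2.576
z_β = 0.467

Power = Φ(z_β) = Φ(0.467) ≈ 0.680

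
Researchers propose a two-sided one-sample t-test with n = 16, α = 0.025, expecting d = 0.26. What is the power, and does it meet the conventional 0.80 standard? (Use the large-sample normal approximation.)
Power ≈ 0.11; the study is underpowered (power < 0.80)

Power calculation (one-sample t-test, normal approximation):
z_β = d · √n - z_{α/2}
z_β = 0.26 · √16 - 2.241
z_β = 0.26 · 4.000 - 2.241
z_β = -1.201

Power = Φ(z_β) = Φ(-1.201) ≈ 0.115

Effect size d = 0.26 is small by Cohen's convention (0.2/0.5/0.8).

Threshold: power ≥ 0.80 is conventionally adequate.
Power ≈ 0.11 → the study is underpowered (power < 0.80).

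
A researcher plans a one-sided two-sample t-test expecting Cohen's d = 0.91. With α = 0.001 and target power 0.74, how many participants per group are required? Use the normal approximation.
n = 34 per group

Sample size formula (two-sample t-test, normal approximation):
n = 2 · ((z_α + z_β) / d)²

z_α = 3.090 (for α = 0.001, one-sided)
z_β = 0.643 (for power = 0.74)
d = 0.91

n = 2 · ((3.090 + 0.643) / 0.91)²
n = 2 · (4.102)²
n ≈ 33.65
Round up to the next whole number: n = 34 per group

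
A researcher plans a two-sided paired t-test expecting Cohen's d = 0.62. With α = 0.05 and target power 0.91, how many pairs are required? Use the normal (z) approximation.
n = 29 pairs

Sample size formula (paired t-test, normal approximation):
n = ((z_{α/2} + z_β) / d)²

z_{α/2} = 1.960 (for α = 0.05, two-sided)
z_β = 1.341 (for power = 0.91)
d = 0.62

n = ((1.960 + 1.341) / 0.62)²
n = (5.324)²
n ≈ 28.34
Round up to the next whole number: n = 29 pairs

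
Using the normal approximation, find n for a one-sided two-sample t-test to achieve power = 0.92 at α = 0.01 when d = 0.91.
n = 34 per group

Sample size formula (two-sample t-test, normal approximation):
n = 2 · ((z_α + z_β) / d)²

z_α = 2.326 (for α = 0.01, one-sided)
z_β = 1.405 (for power = 0.92)
d = 0.91

n = 2 · ((2.326 + 1.405) / 0.91)²
n = 2 · (4.100)²
n ≈ 33.62
Round up to the next whole number: n = 34 per group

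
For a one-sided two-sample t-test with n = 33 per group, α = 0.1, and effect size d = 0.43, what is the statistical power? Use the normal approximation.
Power ≈ 0.68

Power calculation (two-sample t-test, normal approximation):
z_β = d · √(n/2) - z_α
z_β = 0.43 · √(33/2) - 1.282
z_β = 0.43 · 4.062 - 1.282
z_β = 0.465

Power = Φ(z_β) = Φ(0.465) ≈ 0.679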